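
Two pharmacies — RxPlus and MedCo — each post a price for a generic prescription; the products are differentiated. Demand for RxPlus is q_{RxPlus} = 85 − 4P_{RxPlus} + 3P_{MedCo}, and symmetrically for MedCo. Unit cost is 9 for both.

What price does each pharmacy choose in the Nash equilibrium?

RxPlus's profit: π = (P_{RxPlus} − 9)(85 − 4P_{RxPlus} + 3P_{MedCo}).
∂π/∂P_{RxPlus} = 121 − 8P_{RxPlus} + 3P_{MedCo} = 0 ⇒ P_{RxPlus} = 15.125 + 0.375P_{MedCo}.
Setting P_{RxPlus} = P_{MedCo} in the reaction function: P_{RxPlus} = 15.125 + 0.375P_{RxPlus}, so P_{RxPlus} = 15.125 / 0.625 = 24.2.

24.2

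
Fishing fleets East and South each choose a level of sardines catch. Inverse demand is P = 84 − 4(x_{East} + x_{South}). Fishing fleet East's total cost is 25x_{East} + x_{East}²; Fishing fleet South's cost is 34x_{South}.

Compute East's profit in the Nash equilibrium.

Fishing fleet East's profit: π = x_{East}(84 − 4(x_{East} + x_{South})) − 25x_{East} − x_{East}².
∂π/∂x_{East} = 59 − 10x_{East} − 4x_{South} = 0, so x_{East} = 5.9 − 0.4x_{South}.
For South: ∂π/∂x_{South} = 50 − 8x_{South} − 4x_{East} = 0 ⇒ x_{South} = 6.25 − 0.5x_{East}.
Solving the two reaction functions simultaneously: (1 − (−0.4)(−0.5))x_{East} = 5.9 − 0.4·6.25, so 0.8x_{East} = 3.4 and x_{East} = 4.25.
Then x_{South} = 6.25 − 0.5·4.25 = 4.125.
Price P = 84 − 4·8.375 = 50.5.
East's profit: (50.5 − 25)·4.25 − (4.25)² = 90.3125.

90.3125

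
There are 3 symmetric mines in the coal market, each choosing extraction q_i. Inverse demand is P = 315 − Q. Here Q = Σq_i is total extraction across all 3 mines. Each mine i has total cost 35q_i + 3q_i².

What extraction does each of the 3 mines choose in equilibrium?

28

A representative mine's profit is π_i = q_i(315 − Q) − 35q_i − 3q_i², with Q = q_i + Σ_{j≠i} q_j.
First-order condition: 280 − 8q_i − Σ_{j≠i} q_j = 0.
In a symmetric equilibrium every mine chooses the same q, so Σ_{j≠i} q_j = 2q. The condition becomes 280 − 10q = 0, giving q = 280/10 = 28.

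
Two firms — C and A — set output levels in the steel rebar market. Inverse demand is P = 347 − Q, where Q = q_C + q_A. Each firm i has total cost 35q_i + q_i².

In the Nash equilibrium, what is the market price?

222.2

Firm C's profit: π = q_C(347 − (q_C + q_A)) − 35q_C − q_C².
∂π/∂q_C = 312 − 4q_C − q_A = 0, so q_C = 78 − 0.25q_A.
Setting q_C = q_A in the reaction function: q_C = 78 − 0.25q_C, so q_C = 78 / 1.25 = 62.4.
Equilibrium price: P = 347 − 124.8 = 222.2.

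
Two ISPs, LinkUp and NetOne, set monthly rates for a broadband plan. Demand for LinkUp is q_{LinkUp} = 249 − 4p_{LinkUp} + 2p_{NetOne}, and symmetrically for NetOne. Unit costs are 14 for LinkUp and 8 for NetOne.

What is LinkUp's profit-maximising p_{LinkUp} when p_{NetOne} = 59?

LinkUp's profit: π = (p_{LinkUp} − 14)(249 − 4p_{LinkUp} + 2p_{NetOne}).
∂π/∂p_{LinkUp} = 305 − 8p_{LinkUp} + 2p_{NetOne} = 0 ⇒ p_{LinkUp} = 38.125 + 0.25p_{NetOne}.
At p_{NetOne} = 59: p_{LinkUp} = 38.125 + 0.25·59 = 52.875.

52.875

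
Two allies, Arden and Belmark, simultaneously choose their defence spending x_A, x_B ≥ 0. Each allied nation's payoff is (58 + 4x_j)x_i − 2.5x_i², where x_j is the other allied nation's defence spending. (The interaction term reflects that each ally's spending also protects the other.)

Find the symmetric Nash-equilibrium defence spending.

Arden's payoff is (58 + 4x_B)x_A − 2.5x_A².
∂π/∂x_A = 58 + 4x_B − 5x_A = 0, so x_A = 11.6 + 0.8x_B.
By symmetry x_B = x_A; substituting into the reaction function, 0.2x_A = 11.6 and x_A = 58.

58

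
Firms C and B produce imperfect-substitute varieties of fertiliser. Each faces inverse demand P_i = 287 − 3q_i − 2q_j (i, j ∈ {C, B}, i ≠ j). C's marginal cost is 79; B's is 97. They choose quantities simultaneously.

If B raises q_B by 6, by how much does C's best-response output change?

Firm C's profit: π = q_C(287 − 3q_C − 2q_B) − 79q_C.
∂π/∂q_C = 208 − 6q_C − 2q_B = 0 ⇒ q_C = 104/3 − (1/3)q_B.
The reaction-function slope is −1/3, so a 6-unit rise in q_B moves q_C by −1/3 × 6 = −2. C's best response falls — the actions are strategic substitutes.

-2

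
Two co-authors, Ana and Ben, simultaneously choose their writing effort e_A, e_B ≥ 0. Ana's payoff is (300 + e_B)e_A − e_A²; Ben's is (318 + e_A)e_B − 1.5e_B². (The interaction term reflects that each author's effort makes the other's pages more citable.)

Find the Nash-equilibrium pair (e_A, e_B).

Expanding Ana's payoff: 300e_A + e_Be_A − e_A².
∂π/∂e_A = 300 + e_B − 2e_A = 0, so e_A = 150 + 0.5e_B.
Likewise for Ben: e_B = 106 + (1/3)e_A.
Solving the two reaction functions simultaneously: (1 − (0.5)(1/3))e_A = 150 + 0.5·106, so (5/6)e_A = 203 and e_A = 243.6.
Then e_B = 106 + (1/3)·243.6 = 187.2.

243.6, 187.2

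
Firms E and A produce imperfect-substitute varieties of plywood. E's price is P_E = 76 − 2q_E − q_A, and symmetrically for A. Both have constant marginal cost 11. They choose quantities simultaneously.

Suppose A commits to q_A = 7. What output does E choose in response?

Firm E's profit: π = q_E(76 − 2q_E − q_A) − 11q_E.
∂π/∂q_E = 65 − 4q_E − q_A = 0 ⇒ q_E = 16.25 − 0.25q_A.
At q_A = 7: q_E = 16.25 − 0.25·7 = 14.5.

14.5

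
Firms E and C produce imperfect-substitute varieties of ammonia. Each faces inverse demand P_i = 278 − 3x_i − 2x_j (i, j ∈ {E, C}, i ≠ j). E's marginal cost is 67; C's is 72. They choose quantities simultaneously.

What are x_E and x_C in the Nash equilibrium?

26.6875, 25.4375

Firm E's profit: π = x_E(278 − 3x_E − 2x_C) − 67x_E.
∂π/∂x_E = 211 − 6x_E − 2x_C = 0 ⇒ x_E = 211/6 − (1/3)x_C.
Similarly x_C = 103/3 − (1/3)x_E.
Plugging x_C into E's best response: x_E = 211/6 − (1/3)(103/3 − (1/3)x_E) ⇒ (8/9)x_E = 427/18, so x_E = 26.6875.
Then x_C = 103/3 − (1/3)·26.6875 = 25.4375.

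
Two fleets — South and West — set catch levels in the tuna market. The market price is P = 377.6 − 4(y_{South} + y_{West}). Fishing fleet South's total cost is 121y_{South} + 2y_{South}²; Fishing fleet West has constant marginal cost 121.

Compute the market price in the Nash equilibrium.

223.64

Fishing fleet South's profit: π = y_{South}(377.6 − 4(y_{South} + y_{West})) − 121y_{South} − 2y_{South}².
∂π/∂y_{South} = 256.6 − 12y_{South} − 4y_{West} = 0, so y_{South} = 1283/60 − (1/3)y_{West}.
For West: ∂π/∂y_{West} = 256.6 − 8y_{West} − 4y_{South} = 0 ⇒ y_{West} = 32.075 − 0.5y_{South}.
Substituting the second reaction function into the first: y_{South} = 1283/60 − (1/3)(32.075 − 0.5y_{South}), which gives (5/6)y_{South} = 1283/120 ⇒ y_{South} = 12.83.
Then y_{West} = 32.075 − 0.5·12.83 = 25.66.
Equilibrium price: P = 377.6 − 4·38.49 = 223.64.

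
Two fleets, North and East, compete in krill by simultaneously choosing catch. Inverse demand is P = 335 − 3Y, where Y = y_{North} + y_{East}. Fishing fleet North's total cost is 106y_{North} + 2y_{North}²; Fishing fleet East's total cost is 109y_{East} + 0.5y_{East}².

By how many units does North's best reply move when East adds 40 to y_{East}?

Fishing fleet North's profit: π = y_{North}(335 − 3(y_{North} + y_{East})) − 106y_{North} − 2y_{North}².
∂π/∂y_{North} = 229 − 10y_{North} − 3y_{East} = 0, so y_{North} = 22.9 − 0.3y_{East}.
The reaction-function slope is −0.3, so a 40-unit rise in y_{East} moves y_{North} by −0.3 × 40 = −12. North's best response falls — the actions are strategic substitutes.

-12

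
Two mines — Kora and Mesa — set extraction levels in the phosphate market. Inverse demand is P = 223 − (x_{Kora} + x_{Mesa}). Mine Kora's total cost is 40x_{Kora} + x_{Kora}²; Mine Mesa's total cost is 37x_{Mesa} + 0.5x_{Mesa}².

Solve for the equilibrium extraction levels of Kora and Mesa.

Mine Kora's profit: π = x_{Kora}(223 − (x_{Kora} + x_{Mesa})) − 40x_{Kora} − x_{Kora}².
∂π/∂x_{Kora} = 183 − 4x_{Kora} − x_{Mesa} = 0, so x_{Kora} = 45.75 − 0.25x_{Mesa}.
For Mesa: ∂π/∂x_{Mesa} = 186 − 3x_{Mesa} − x_{Kora} = 0 ⇒ x_{Mesa} = 62 − (1/3)x_{Kora}.
Substituting the second reaction function into the first: x_{Kora} = 45.75 − 0.25(62 − (1/3)x_{Kora}), which gives (11/12)x_{Kora} = 30.25 ⇒ x_{Kora} = 33.
Then x_{Mesa} = 62 − (1/3)·33 = 51.

33, 51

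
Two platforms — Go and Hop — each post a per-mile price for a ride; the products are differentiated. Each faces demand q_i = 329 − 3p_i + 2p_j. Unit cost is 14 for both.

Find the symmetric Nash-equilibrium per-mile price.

Go's profit: π = (p_{Go} − 14)(329 − 3p_{Go} + 2p_{Hop}).
∂π/∂p_{Go} = 371 − 6p_{Go} + 2p_{Hop} = 0 ⇒ p_{Go} = 371/6 + (1/3)p_{Hop}.
The game is symmetric, so in equilibrium p_{Hop} = p_{Go}: the reaction function gives (2/3)p_{Go} = 371/6, hence p_{Go} = 92.75.

92.75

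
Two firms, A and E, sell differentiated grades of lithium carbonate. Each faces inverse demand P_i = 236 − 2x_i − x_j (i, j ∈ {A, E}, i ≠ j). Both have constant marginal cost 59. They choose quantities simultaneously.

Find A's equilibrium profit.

2506.32

Firm A's profit: π = x_A(236 − 2x_A − x_E) − 59x_A.
∂π/∂x_A = 177 − 4x_A − x_E = 0 ⇒ x_A = 44.25 − 0.25x_E.
The game is symmetric, so in equilibrium x_E = x_A: the reaction function gives 1.25x_A = 44.25, hence x_A = 35.4.
P_A = 236 − 2·35.4 − 35.4 = 129.8.
Profit = (129.8 − 59)·35.4 = 2506.32.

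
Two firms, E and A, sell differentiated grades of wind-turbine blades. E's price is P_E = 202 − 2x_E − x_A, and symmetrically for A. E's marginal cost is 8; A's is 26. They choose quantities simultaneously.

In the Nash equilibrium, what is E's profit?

Firm E's profit: π = x_E(202 − 2x_E − x_A) − 8x_E.
∂π/∂x_E = 194 − 4x_E − x_A = 0 ⇒ x_E = 48.5 − 0.25x_A.
Similarly x_A = 44 − 0.25x_E.
Substituting the second reaction function into the first: x_E = 48.5 − 0.25(44 − 0.25x_E), which gives 0.9375x_E = 37.5 ⇒ x_E = 40.
Then x_A = 44 − 0.25·40 = 34.
P_E = 202 − 2·40 − 34 = 88.
Profit = (88 − 8)·40 = 3200.

3200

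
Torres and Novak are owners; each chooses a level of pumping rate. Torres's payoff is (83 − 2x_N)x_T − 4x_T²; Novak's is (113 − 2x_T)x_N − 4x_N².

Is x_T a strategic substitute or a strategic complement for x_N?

strategic substitutes

Expanding Torres's payoff: 83x_T − 2x_Nx_T − 4x_T².
∂π/∂x_T = 83 − 2x_N − 8x_T = 0, so x_T = 10.375 − 0.25x_N.
The best-response slope dx_T/dx_N = −0.25 < 0: the reaction function is downward-sloping, so the choices are strategic substitutes.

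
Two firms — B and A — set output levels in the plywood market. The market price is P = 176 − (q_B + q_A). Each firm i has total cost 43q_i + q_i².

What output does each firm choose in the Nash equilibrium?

26.6

Firm B's profit: π = q_B(176 − (q_B + q_A)) − 43q_B − q_B².
∂π/∂q_B = 133 − 4q_B − q_A = 0, so q_B = 33.25 − 0.25q_A.
Setting q_B = q_A in the reaction function: q_B = 33.25 − 0.25q_B, so q_B = 33.25 / 1.25 = 26.6.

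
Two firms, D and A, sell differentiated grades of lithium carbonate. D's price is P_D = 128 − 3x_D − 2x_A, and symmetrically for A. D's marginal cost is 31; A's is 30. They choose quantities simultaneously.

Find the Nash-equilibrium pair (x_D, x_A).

Firm D's profit: π = x_D(128 − 3x_D − 2x_A) − 31x_D.
∂π/∂x_D = 97 − 6x_D − 2x_A = 0 ⇒ x_D = 97/6 − (1/3)x_A.
Similarly x_A = 49/3 − (1/3)x_D.
Solving the two reaction functions simultaneously: (1 − (−1/3)(−1/3))x_D = 97/6 − (1/3)·(49/3), so (8/9)x_D = 193/18 and x_D = 12.0625.
Then x_A = 49/3 − (1/3)·12.0625 = 12.3125.

12.0625, 12.3125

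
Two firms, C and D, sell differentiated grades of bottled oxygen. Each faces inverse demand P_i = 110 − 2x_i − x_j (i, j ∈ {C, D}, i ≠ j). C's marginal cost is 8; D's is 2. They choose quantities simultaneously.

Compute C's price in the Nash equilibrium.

48

Firm C's profit: π = x_C(110 − 2x_C − x_D) − 8x_C.
∂π/∂x_C = 102 − 4x_C − x_D = 0 ⇒ x_C = 25.5 − 0.25x_D.
Similarly x_D = 27 − 0.25x_C.
Plugging x_D into C's best response: x_C = 25.5 − 0.25(27 − 0.25x_C) ⇒ 0.9375x_C = 18.75, so x_C = 20.
Then x_D = 27 − 0.25·20 = 22.
P_C = 110 − 2·20 − 22 = 48.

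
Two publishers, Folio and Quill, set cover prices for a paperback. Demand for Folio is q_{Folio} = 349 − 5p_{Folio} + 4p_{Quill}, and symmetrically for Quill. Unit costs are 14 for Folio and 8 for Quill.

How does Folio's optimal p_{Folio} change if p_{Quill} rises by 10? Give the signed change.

4

Folio's profit: π = (p_{Folio} − 14)(349 − 5p_{Folio} + 4p_{Quill}).
∂π/∂p_{Folio} = 419 − 10p_{Folio} + 4p_{Quill} = 0 ⇒ p_{Folio} = 41.9 + 0.4p_{Quill}.
The reaction-function slope is 0.4, so a 10-unit rise in p_{Quill} moves p_{Folio} by 0.4 × 10 = 4. Folio's best response rises — the actions are strategic complements.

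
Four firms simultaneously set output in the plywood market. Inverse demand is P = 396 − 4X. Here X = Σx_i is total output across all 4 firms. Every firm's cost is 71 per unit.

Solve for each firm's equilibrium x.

16.25

A representative firm's profit is π_i = x_i(396 − 4X) − 71x_i, with X = x_i + Σ_{j≠i} x_j.
First-order condition: 325 − 8x_i − 4Σ_{j≠i} x_j = 0.
Imposing symmetry (x_j = x for all j) turns Σ_{j≠i} x_j into 3x, so 325 = 20x and x = 16.25.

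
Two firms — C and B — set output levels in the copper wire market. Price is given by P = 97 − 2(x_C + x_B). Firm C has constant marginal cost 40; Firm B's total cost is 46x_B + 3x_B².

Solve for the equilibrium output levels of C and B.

13, 2.5

Firm C's profit: π = x_C(97 − 2(x_C + x_B)) − 40x_C.
∂π/∂x_C = 57 − 4x_C − 2x_B = 0, so x_C = 14.25 − 0.5x_B.
For B: ∂π/∂x_B = 51 − 10x_B − 2x_C = 0 ⇒ x_B = 5.1 − 0.2x_C.
Solving the two reaction functions simultaneously: (1 − (−0.5)(−0.2))x_C = 14.25 − 0.5·5.1, so 0.9x_C = 11.7 and x_C = 13.
Then x_B = 5.1 − 0.2·13 = 2.5.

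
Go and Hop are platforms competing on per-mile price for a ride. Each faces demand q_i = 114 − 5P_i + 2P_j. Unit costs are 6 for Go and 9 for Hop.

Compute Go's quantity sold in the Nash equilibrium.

Go's profit: π = (P_{Go} − 6)(114 − 5P_{Go} + 2P_{Hop}).
∂π/∂P_{Go} = 144 − 10P_{Go} + 2P_{Hop} = 0 ⇒ P_{Go} = 14.4 + 0.2P_{Hop}.
Similarly P_{Hop} = 15.9 + 0.2P_{Go}.
Plugging P_{Hop} into Go's best response: P_{Go} = 14.4 + 0.2(15.9 + 0.2P_{Go}) ⇒ 0.96P_{Go} = 17.58, so P_{Go} = 18.3125.
Then P_{Hop} = 15.9 + 0.2·18.3125 = 19.5625.
q_{Go} = 114 − 5·18.3125 + 2·19.5625 = 61.5625.

61.5625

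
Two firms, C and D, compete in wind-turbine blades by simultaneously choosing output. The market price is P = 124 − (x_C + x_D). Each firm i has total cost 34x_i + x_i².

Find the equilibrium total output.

Firm C's profit: π = x_C(124 − (x_C + x_D)) − 34x_C − x_C².
∂π/∂x_C = 90 − 4x_C − x_D = 0, so x_C = 22.5 − 0.25x_D.
The game is symmetric, so in equilibrium x_D = x_C: the reaction function gives 1.25x_C = 22.5, hence x_C = 18.
Total output: 18 + 18 = 36.

36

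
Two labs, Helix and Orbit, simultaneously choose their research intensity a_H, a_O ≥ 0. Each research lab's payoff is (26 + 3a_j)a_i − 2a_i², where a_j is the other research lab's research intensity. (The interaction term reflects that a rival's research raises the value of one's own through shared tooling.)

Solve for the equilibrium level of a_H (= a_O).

Helix's payoff is (26 + 3a_O)a_H − 2a_H².
∂π/∂a_H = 26 + 3a_O − 4a_H = 0, so a_H = 6.5 + 0.75a_O.
Setting a_H = a_O in the reaction function: a_H = 6.5 + 0.75a_H, so a_H = 6.5 / 0.25 = 26.

26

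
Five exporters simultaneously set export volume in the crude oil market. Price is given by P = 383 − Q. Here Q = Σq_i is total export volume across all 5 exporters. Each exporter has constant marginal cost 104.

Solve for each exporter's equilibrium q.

46.5

A representative exporter's profit is π_i = q_i(383 − Q) − 104q_i, with Q = q_i + Σ_{j≠i} q_j.
First-order condition: 279 − 2q_i − Σ_{j≠i} q_j = 0.
With identical exporters, set every q_j = q: then 279 − 2q − 4q = 0, i.e. q = 279/6 = 46.5.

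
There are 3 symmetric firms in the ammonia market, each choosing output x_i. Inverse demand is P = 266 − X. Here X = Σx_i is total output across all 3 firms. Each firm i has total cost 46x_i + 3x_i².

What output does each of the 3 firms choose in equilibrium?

A representative firm's profit is π_i = x_i(266 − X) − 46x_i − 3x_i², with X = x_i + Σ_{j≠i} x_j.
First-order condition: 220 − 8x_i − Σ_{j≠i} x_j = 0.
In a symmetric equilibrium every firm chooses the same x, so Σ_{j≠i} x_j = 2x. The condition becomes 220 − 10x = 0, giving x = 220/10 = 22.

22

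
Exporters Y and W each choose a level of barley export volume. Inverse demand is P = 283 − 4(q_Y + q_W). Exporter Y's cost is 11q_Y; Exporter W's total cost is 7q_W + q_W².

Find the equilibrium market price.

112

Exporter Y's profit: π = q_Y(283 − 4(q_Y + q_W)) − 11q_Y.
∂π/∂q_Y = 272 − 8q_Y − 4q_W = 0, so q_Y = 34 − 0.5q_W.
For W: ∂π/∂q_W = 276 − 10q_W − 4q_Y = 0 ⇒ q_W = 27.6 − 0.4q_Y.
Plugging q_W into Y's best response: q_Y = 34 − 0.5(27.6 − 0.4q_Y) ⇒ 0.8q_Y = 20.2, so q_Y = 25.25.
Then q_W = 27.6 − 0.4·25.25 = 17.5.
Equilibrium price: P = 283 − 4·42.75 = 112.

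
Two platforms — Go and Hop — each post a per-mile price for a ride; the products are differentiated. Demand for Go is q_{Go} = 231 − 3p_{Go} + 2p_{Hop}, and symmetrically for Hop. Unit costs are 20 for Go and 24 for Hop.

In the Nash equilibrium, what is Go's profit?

Go's profit: π = (p_{Go} − 20)(231 − 3p_{Go} + 2p_{Hop}).
∂π/∂p_{Go} = 291 − 6p_{Go} + 2p_{Hop} = 0 ⇒ p_{Go} = 48.5 + (1/3)p_{Hop}.
Similarly p_{Hop} = 50.5 + (1/3)p_{Go}.
Substituting the second reaction function into the first: p_{Go} = 48.5 + (1/3)(50.5 + (1/3)p_{Go}), which gives (8/9)p_{Go} = 196/3 ⇒ p_{Go} = 73.5.
Then p_{Hop} = 50.5 + (1/3)·73.5 = 75.
q_{Go} = 231 − 3·73.5 + 2·75 = 160.5.
Profit = (73.5 − 20)·160.5 = 8586.75.

8586.75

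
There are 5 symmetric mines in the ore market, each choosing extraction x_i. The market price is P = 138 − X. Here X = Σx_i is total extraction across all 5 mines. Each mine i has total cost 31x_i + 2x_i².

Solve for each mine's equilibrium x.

10.7

A representative mine's profit is π_i = x_i(138 − X) − 31x_i − 2x_i², with X = x_i + Σ_{j≠i} x_j.
First-order condition: 107 − 6x_i − Σ_{j≠i} x_j = 0.
Imposing symmetry (x_j = x for all j) turns Σ_{j≠i} x_j into 4x, so 107 = 10x and x = 10.7.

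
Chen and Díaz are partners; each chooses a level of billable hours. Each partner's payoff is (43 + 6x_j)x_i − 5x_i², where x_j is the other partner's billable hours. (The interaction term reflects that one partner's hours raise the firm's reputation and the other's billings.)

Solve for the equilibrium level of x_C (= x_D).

Chen's payoff is (43 + 6x_D)x_C − 5x_C².
∂π/∂x_C = 43 + 6x_D − 10x_C = 0, so x_C = 4.3 + 0.6x_D.
By symmetry x_D = x_C; substituting into the reaction function, 0.4x_C = 4.3 and x_C = 10.75.

10.75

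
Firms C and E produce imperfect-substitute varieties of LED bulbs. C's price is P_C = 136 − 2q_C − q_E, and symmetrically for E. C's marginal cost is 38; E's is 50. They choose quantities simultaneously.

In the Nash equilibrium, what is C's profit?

832.32

Firm C's profit: π = q_C(136 − 2q_C − q_E) − 38q_C.
∂π/∂q_C = 98 − 4q_C − q_E = 0 ⇒ q_C = 24.5 − 0.25q_E.
Similarly q_E = 21.5 − 0.25q_C.
Plugging q_E into C's best response: q_C = 24.5 − 0.25(21.5 − 0.25q_C) ⇒ 0.9375q_C = 19.125, so q_C = 20.4.
Then q_E = 21.5 − 0.25·20.4 = 16.4.
P_C = 136 − 2·20.4 − 16.4 = 78.8.
Profit = (78.8 − 38)·20.4 = 832.32.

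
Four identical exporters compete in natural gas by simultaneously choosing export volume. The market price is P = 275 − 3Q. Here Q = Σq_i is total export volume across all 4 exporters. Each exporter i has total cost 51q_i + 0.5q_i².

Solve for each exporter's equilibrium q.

14

A representative exporter's profit is π_i = q_i(275 − 3Q) − 51q_i − 0.5q_i², with Q = q_i + Σ_{j≠i} q_j.
First-order condition: 224 − 7q_i − 3Σ_{j≠i} q_j = 0.
In a symmetric equilibrium every exporter chooses the same q, so Σ_{j≠i} q_j = 3q. The condition becomes 224 − 16q = 0, giving q = 224/16 = 14.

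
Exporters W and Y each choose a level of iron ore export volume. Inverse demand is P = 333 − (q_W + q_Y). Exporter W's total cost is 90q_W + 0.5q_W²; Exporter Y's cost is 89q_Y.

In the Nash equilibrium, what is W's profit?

Exporter W's profit: π = q_W(333 − (q_W + q_Y)) − 90q_W − 0.5q_W².
∂π/∂q_W = 243 − 3q_W − q_Y = 0, so q_W = 81 − (1/3)q_Y.
For Y: ∂π/∂q_Y = 244 − 2q_Y − q_W = 0 ⇒ q_Y = 122 − 0.5q_W.
Plugging q_Y into W's best response: q_W = 81 − (1/3)(122 − 0.5q_W) ⇒ (5/6)q_W = 121/3, so q_W = 48.4.
Then q_Y = 122 − 0.5·48.4 = 97.8.
Price P = 333 − 146.2 = 186.8.
W's profit: (186.8 − 90)·48.4 − 0.5(48.4)² = 3513.84.

3513.84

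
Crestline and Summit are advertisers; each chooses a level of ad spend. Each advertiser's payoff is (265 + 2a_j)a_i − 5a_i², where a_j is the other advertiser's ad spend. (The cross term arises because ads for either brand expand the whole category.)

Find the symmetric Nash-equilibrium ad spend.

33.125

Crestline's payoff is (265 + 2a_S)a_C − 5a_C².
∂π/∂a_C = 265 + 2a_S − 10a_C = 0, so a_C = 26.5 + 0.2a_S.
Setting a_C = a_S in the reaction function: a_C = 26.5 + 0.2a_C, so a_C = 26.5 / 0.8 = 33.125.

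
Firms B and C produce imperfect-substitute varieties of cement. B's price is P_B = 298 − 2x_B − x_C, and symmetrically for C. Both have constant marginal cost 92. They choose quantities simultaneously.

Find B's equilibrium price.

174.4

Firm B's profit: π = x_B(298 − 2x_B − x_C) − 92x_B.
∂π/∂x_B = 206 − 4x_B − x_C = 0 ⇒ x_B = 51.5 − 0.25x_C.
By symmetry x_C = x_B; substituting into the reaction function, 1.25x_B = 51.5 and x_B = 41.2.
P_B = 298 − 2·41.2 − 41.2 = 174.4.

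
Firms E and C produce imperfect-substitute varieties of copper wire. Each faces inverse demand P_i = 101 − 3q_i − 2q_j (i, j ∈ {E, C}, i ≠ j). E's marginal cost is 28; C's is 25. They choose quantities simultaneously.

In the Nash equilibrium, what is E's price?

54.8125

Firm E's profit: π = q_E(101 − 3q_E − 2q_C) − 28q_E.
∂π/∂q_E = 73 − 6q_E − 2q_C = 0 ⇒ q_E = 73/6 − (1/3)q_C.
Similarly q_C = 38/3 − (1/3)q_E.
Plugging q_C into E's best response: q_E = 73/6 − (1/3)(38/3 − (1/3)q_E) ⇒ (8/9)q_E = 143/18, so q_E = 8.9375.
Then q_C = 38/3 − (1/3)·8.9375 = 9.6875.
P_E = 101 − 3·8.9375 − 2·9.6875 = 54.8125.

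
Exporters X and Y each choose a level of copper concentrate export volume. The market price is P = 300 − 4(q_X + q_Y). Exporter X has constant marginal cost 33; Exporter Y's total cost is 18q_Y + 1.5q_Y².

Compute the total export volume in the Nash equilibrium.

41.625

Exporter X's profit: π = q_X(300 − 4(q_X + q_Y)) − 33q_X.
∂π/∂q_X = 267 − 8q_X − 4q_Y = 0, so q_X = 33.375 − 0.5q_Y.
For Y: ∂π/∂q_Y = 282 − 11q_Y − 4q_X = 0 ⇒ q_Y = 282/11 − (4/11)q_X.
Plugging q_Y into X's best response: q_X = 33.375 − 0.5(282/11 − (4/11)q_X) ⇒ (9/11)q_X = 1809/88, so q_X = 25.125.
Then q_Y = 282/11 − (4/11)·25.125 = 16.5.
Total export volume: 25.125 + 16.5 = 41.625.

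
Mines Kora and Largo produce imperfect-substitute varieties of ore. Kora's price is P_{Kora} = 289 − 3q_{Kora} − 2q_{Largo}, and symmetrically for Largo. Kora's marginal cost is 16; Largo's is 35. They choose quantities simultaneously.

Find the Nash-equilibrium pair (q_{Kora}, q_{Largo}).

35.3125, 30.5625

Mine Kora's profit: π = q_{Kora}(289 − 3q_{Kora} − 2q_{Largo}) − 16q_{Kora}.
∂π/∂q_{Kora} = 273 − 6q_{Kora} − 2q_{Largo} = 0 ⇒ q_{Kora} = 45.5 − (1/3)q_{Largo}.
Similarly q_{Largo} = 127/3 − (1/3)q_{Kora}.
Plugging q_{Largo} into Kora's best response: q_{Kora} = 45.5 − (1/3)(127/3 − (1/3)q_{Kora}) ⇒ (8/9)q_{Kora} = 565/18, so q_{Kora} = 35.3125.
Then q_{Largo} = 127/3 − (1/3)·35.3125 = 30.5625.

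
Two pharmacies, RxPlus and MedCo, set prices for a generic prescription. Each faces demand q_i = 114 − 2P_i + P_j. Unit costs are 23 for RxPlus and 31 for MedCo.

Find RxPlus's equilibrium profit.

1971.92

RxPlus's profit: π = (P_{RxPlus} − 23)(114 − 2P_{RxPlus} + P_{MedCo}).
∂π/∂P_{RxPlus} = 160 − 4P_{RxPlus} + P_{MedCo} = 0 ⇒ P_{RxPlus} = 40 + 0.25P_{MedCo}.
Similarly P_{MedCo} = 44 + 0.25P_{RxPlus}.
Solving the two reaction functions simultaneously: (1 − (0.25)(0.25))P_{RxPlus} = 40 + 0.25·44, so 0.9375P_{RxPlus} = 51 and P_{RxPlus} = 54.4.
Then P_{MedCo} = 44 + 0.25·54.4 = 57.6.
q_{RxPlus} = 114 − 2·54.4 + 57.6 = 62.8.
Profit = (54.4 − 23)·62.8 = 1971.92.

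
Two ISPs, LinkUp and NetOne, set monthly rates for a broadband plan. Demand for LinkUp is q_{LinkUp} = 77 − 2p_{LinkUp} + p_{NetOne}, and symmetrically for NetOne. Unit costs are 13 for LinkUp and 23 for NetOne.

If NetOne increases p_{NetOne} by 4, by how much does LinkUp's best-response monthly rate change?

LinkUp's profit: π = (p_{LinkUp} − 13)(77 − 2p_{LinkUp} + p_{NetOne}).
∂π/∂p_{LinkUp} = 103 − 4p_{LinkUp} + p_{NetOne} = 0 ⇒ p_{LinkUp} = 25.75 + 0.25p_{NetOne}.
The reaction-function slope is 0.25, so a 4-unit rise in p_{NetOne} moves p_{LinkUp} by 0.25 × 4 = 1. LinkUp's best response rises — the actions are strategic complements.

1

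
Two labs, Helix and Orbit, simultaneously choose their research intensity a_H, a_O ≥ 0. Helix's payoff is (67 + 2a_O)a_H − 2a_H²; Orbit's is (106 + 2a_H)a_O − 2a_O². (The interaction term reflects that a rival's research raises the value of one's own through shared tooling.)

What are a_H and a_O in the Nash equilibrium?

40, 46.5

Expanding Helix's payoff: 67a_H + 2a_Oa_H − 2a_H².
∂π/∂a_H = 67 + 2a_O − 4a_H = 0, so a_H = 16.75 + 0.5a_O.
Likewise for Orbit: a_O = 26.5 + 0.5a_H.
Substituting the second reaction function into the first: a_H = 16.75 + 0.5(26.5 + 0.5a_H), which gives 0.75a_H = 30 ⇒ a_H = 40.
Then a_O = 26.5 + 0.5·40 = 46.5.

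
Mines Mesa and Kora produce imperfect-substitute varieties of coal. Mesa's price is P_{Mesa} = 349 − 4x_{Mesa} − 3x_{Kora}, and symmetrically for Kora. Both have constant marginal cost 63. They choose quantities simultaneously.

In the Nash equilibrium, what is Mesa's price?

167

Mine Mesa's profit: π = x_{Mesa}(349 − 4x_{Mesa} − 3x_{Kora}) − 63x_{Mesa}.
∂π/∂x_{Mesa} = 286 − 8x_{Mesa} − 3x_{Kora} = 0 ⇒ x_{Mesa} = 35.75 − 0.375x_{Kora}.
The game is symmetric, so in equilibrium x_{Kora} = x_{Mesa}: the reaction function gives 1.375x_{Mesa} = 35.75, hence x_{Mesa} = 26.
P_{Mesa} = 349 − 4·26 − 3·26 = 167.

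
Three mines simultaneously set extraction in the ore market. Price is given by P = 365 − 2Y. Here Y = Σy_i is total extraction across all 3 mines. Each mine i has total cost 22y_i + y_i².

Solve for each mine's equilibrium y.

A representative mine's profit is π_i = y_i(365 − 2Y) − 22y_i − y_i², with Y = y_i + Σ_{j≠i} y_j.
First-order condition: 343 − 6y_i − 2Σ_{j≠i} y_j = 0.
Imposing symmetry (y_j = y for all j) turns Σ_{j≠i} y_j into 2y, so 343 = 10y and y = 34.3.

34.3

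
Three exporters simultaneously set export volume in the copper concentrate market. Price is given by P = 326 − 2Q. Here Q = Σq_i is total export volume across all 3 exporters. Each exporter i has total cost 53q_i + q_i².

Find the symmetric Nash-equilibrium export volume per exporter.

27.3

A representative exporter's profit is π_i = q_i(326 − 2Q) − 53q_i − q_i², with Q = q_i + Σ_{j≠i} q_j.
First-order condition: 273 − 6q_i − 2Σ_{j≠i} q_j = 0.
In a symmetric equilibrium every exporter chooses the same q, so Σ_{j≠i} q_j = 2q. The condition becomes 273 − 10q = 0, giving q = 273/10 = 27.3.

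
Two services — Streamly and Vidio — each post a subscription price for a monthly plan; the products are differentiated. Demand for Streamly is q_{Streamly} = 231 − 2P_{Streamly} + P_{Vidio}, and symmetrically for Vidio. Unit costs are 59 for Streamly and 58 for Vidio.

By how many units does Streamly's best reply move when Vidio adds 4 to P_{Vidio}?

1

Streamly's profit: π = (P_{Streamly} − 59)(231 − 2P_{Streamly} + P_{Vidio}).
∂π/∂P_{Streamly} = 349 − 4P_{Streamly} + P_{Vidio} = 0 ⇒ P_{Streamly} = 87.25 + 0.25P_{Vidio}.
The reaction-function slope is 0.25, so a 4-unit rise in P_{Vidio} moves P_{Streamly} by 0.25 × 4 = 1. Streamly's best response rises — the actions are strategic complements.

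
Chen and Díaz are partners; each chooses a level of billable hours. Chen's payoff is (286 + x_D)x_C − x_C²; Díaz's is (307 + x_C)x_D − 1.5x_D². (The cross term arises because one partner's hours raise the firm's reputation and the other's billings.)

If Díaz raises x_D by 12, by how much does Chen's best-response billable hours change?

6

Expanding Chen's payoff: 286x_C + x_Dx_C − x_C².
∂π/∂x_C = 286 + x_D − 2x_C = 0, so x_C = 143 + 0.5x_D.
The reaction-function slope is 0.5, so a 12-unit rise in x_D moves x_C by 0.5 × 12 = 6. Chen's best response rises — the actions are strategic complements.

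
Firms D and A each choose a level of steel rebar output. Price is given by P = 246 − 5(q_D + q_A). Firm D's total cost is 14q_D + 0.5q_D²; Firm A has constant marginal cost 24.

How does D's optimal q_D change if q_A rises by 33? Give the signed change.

-15

Firm D's profit: π = q_D(246 − 5(q_D + q_A)) − 14q_D − 0.5q_D².
∂π/∂q_D = 232 − 11q_D − 5q_A = 0, so q_D = 232/11 − (5/11)q_A.
The reaction-function slope is −5/11, so a 33-unit rise in q_A moves q_D by −5/11 × 33 = −15. D's best response falls — the actions are strategic substitutes.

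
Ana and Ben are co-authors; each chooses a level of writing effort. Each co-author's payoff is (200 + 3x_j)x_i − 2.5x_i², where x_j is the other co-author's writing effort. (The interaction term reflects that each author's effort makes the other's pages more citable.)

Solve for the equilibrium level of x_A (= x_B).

100

Ana's payoff is (200 + 3x_B)x_A − 2.5x_A².
∂π/∂x_A = 200 + 3x_B − 5x_A = 0, so x_A = 40 + 0.6x_B.
Setting x_A = x_B in the reaction function: x_A = 40 + 0.6x_A, so x_A = 40 / 0.4 = 100.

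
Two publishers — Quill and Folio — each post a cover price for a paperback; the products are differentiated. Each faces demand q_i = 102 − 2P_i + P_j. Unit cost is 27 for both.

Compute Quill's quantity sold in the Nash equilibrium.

Quill's profit: π = (P_{Quill} − 27)(102 − 2P_{Quill} + P_{Folio}).
∂π/∂P_{Quill} = 156 − 4P_{Quill} + P_{Folio} = 0 ⇒ P_{Quill} = 39 + 0.25P_{Folio}.
By symmetry P_{Folio} = P_{Quill}; substituting into the reaction function, 0.75P_{Quill} = 39 and P_{Quill} = 52.
q_{Quill} = 102 − 2·52 + 52 = 50.

50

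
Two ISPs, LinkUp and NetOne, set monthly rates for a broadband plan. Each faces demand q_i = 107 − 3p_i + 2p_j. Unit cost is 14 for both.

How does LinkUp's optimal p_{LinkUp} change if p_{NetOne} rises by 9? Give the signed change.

3

LinkUp's profit: π = (p_{LinkUp} − 14)(107 − 3p_{LinkUp} + 2p_{NetOne}).
∂π/∂p_{LinkUp} = 149 − 6p_{LinkUp} + 2p_{NetOne} = 0 ⇒ p_{LinkUp} = 149/6 + (1/3)p_{NetOne}.
The reaction-function slope is 1/3, so a 9-unit rise in p_{NetOne} moves p_{LinkUp} by 1/3 × 9 = 3. LinkUp's best response rises — the actions are strategic complements.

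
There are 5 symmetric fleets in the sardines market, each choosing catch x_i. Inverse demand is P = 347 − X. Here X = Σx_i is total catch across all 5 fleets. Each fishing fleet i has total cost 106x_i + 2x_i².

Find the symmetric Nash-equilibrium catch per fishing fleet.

A representative fishing fleet's profit is π_i = x_i(347 − X) − 106x_i − 2x_i², with X = x_i + Σ_{j≠i} x_j.
First-order condition: 241 − 6x_i − Σ_{j≠i} x_j = 0.
In a symmetric equilibrium every fishing fleet chooses the same x, so Σ_{j≠i} x_j = 4x. The condition becomes 241 − 10x = 0, giving x = 241/10 = 24.1.

24.1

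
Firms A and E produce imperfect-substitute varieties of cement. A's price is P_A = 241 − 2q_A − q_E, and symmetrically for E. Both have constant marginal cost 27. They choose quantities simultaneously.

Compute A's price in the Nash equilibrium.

112.6

Firm A's profit: π = q_A(241 − 2q_A − q_E) − 27q_A.
∂π/∂q_A = 214 − 4q_A − q_E = 0 ⇒ q_A = 53.5 − 0.25q_E.
By symmetry q_E = q_A; substituting into the reaction function, 1.25q_A = 53.5 and q_A = 42.8.
P_A = 241 − 2·42.8 − 42.8 = 112.6.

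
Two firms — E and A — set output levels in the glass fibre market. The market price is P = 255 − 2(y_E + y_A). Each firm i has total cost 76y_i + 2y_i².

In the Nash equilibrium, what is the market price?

Firm E's profit: π = y_E(255 − 2(y_E + y_A)) − 76y_E − 2y_E².
∂π/∂y_E = 179 − 8y_E − 2y_A = 0, so y_E = 22.375 − 0.25y_A.
The game is symmetric, so in equilibrium y_A = y_E: the reaction function gives 1.25y_E = 22.375, hence y_E = 17.9.
Equilibrium price: P = 255 − 2·35.8 = 183.4.

183.4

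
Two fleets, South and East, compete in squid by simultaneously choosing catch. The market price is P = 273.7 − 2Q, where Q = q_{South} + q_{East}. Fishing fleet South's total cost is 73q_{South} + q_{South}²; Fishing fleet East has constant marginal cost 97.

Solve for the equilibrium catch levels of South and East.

Fishing fleet South's profit: π = q_{South}(273.7 − 2(q_{South} + q_{East})) − 73q_{South} − q_{South}².
∂π/∂q_{South} = 200.7 − 6q_{South} − 2q_{East} = 0, so q_{South} = 33.45 − (1/3)q_{East}.
For East: ∂π/∂q_{East} = 176.7 − 4q_{East} − 2q_{South} = 0 ⇒ q_{East} = 44.175 − 0.5q_{South}.
Solving the two reaction functions simultaneously: (1 − (−1/3)(−0.5))q_{South} = 33.45 − (1/3)·44.175, so (5/6)q_{South} = 18.725 and q_{South} = 22.47.
Then q_{East} = 44.175 − 0.5·22.47 = 32.94.

22.47, 32.94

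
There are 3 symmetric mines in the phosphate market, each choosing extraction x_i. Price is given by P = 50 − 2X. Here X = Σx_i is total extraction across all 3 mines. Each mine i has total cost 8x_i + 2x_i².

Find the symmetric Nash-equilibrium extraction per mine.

A representative mine's profit is π_i = x_i(50 − 2X) − 8x_i − 2x_i², with X = x_i + Σ_{j≠i} x_j.
First-order condition: 42 − 8x_i − 2Σ_{j≠i} x_j = 0.
In a symmetric equilibrium every mine chooses the same x, so Σ_{j≠i} x_j = 2x. The condition becomes 42 − 12x = 0, giving x = 42/12 = 3.5.

3.5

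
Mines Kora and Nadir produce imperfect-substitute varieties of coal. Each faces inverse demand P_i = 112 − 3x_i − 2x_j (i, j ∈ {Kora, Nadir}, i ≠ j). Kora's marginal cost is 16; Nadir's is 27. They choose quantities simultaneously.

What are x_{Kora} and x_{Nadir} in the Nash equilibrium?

12.6875, 9.9375

Mine Kora's profit: π = x_{Kora}(112 − 3x_{Kora} − 2x_{Nadir}) − 16x_{Kora}.
∂π/∂x_{Kora} = 96 − 6x_{Kora} − 2x_{Nadir} = 0 ⇒ x_{Kora} = 16 − (1/3)x_{Nadir}.
Similarly x_{Nadir} = 85/6 − (1/3)x_{Kora}.
Solving the two reaction functions simultaneously: (1 − (−1/3)(−1/3))x_{Kora} = 16 − (1/3)·(85/6), so (8/9)x_{Kora} = 203/18 and x_{Kora} = 12.6875.
Then x_{Nadir} = 85/6 − (1/3)·12.6875 = 9.9375.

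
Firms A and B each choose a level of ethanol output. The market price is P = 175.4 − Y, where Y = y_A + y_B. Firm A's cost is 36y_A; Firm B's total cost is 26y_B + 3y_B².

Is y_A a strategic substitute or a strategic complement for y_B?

strategic substitutes

Firm A's profit: π = y_A(175.4 − (y_A + y_B)) − 36y_A.
∂π/∂y_A = 139.4 − 2y_A − y_B = 0, so y_A = 69.7 − 0.5y_B.
The best-response slope dy_A/dy_B = −0.5 < 0: the reaction function is downward-sloping, so the choices are strategic substitutes.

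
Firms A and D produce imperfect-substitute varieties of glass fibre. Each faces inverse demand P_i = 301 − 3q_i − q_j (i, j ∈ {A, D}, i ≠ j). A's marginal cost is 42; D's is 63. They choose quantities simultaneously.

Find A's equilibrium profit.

4241.28

Firm A's profit: π = q_A(301 − 3q_A − q_D) − 42q_A.
∂π/∂q_A = 259 − 6q_A − q_D = 0 ⇒ q_A = 259/6 − (1/6)q_D.
Similarly q_D = 119/3 − (1/6)q_A.
Solving the two reaction functions simultaneously: (1 − (−1/6)(−1/6))q_A = 259/6 − (1/6)·(119/3), so (35/36)q_A = 329/9 and q_A = 37.6.
Then q_D = 119/3 − (1/6)·37.6 = 33.4.
P_A = 301 − 3·37.6 − 33.4 = 154.8.
Profit = (154.8 − 42)·37.6 = 4241.28.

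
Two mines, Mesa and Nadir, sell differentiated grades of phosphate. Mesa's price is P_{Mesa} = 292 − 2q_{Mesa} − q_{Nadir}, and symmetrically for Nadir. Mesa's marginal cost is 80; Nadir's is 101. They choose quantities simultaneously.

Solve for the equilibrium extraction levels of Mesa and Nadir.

43.8, 36.8

Mine Mesa's profit: π = q_{Mesa}(292 − 2q_{Mesa} − q_{Nadir}) − 80q_{Mesa}.
∂π/∂q_{Mesa} = 212 − 4q_{Mesa} − q_{Nadir} = 0 ⇒ q_{Mesa} = 53 − 0.25q_{Nadir}.
Similarly q_{Nadir} = 47.75 − 0.25q_{Mesa}.
Solving the two reaction functions simultaneously: (1 − (−0.25)(−0.25))q_{Mesa} = 53 − 0.25·47.75, so 0.9375q_{Mesa} = 41.0625 and q_{Mesa} = 43.8.
Then q_{Nadir} = 47.75 − 0.25·43.8 = 36.8.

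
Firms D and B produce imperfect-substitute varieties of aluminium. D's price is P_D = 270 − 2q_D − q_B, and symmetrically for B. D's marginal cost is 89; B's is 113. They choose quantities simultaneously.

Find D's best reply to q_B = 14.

41.75

Firm D's profit: π = q_D(270 − 2q_D − q_B) − 89q_D.
∂π/∂q_D = 181 − 4q_D − q_B = 0 ⇒ q_D = 45.25 − 0.25q_B.
At q_B = 14: q_D = 45.25 − 0.25·14 = 41.75.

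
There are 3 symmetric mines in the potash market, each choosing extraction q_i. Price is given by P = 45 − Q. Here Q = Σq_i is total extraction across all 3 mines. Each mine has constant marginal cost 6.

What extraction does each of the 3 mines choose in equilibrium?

9.75

A representative mine's profit is π_i = q_i(45 − Q) − 6q_i, with Q = q_i + Σ_{j≠i} q_j.
First-order condition: 39 − 2q_i − Σ_{j≠i} q_j = 0.
In a symmetric equilibrium every mine chooses the same q, so Σ_{j≠i} q_j = 2q. The condition becomes 39 − 4q = 0, giving q = 39/4 = 9.75.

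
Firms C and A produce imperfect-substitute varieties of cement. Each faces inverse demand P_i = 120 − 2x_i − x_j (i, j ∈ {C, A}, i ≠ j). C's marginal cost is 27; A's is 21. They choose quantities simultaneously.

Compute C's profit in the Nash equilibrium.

662.48

Firm C's profit: π = x_C(120 − 2x_C − x_A) − 27x_C.
∂π/∂x_C = 93 − 4x_C − x_A = 0 ⇒ x_C = 23.25 − 0.25x_A.
Similarly x_A = 24.75 − 0.25x_C.
Plugging x_A into C's best response: x_C = 23.25 − 0.25(24.75 − 0.25x_C) ⇒ 0.9375x_C = 17.0625, so x_C = 18.2.
Then x_A = 24.75 − 0.25·18.2 = 20.2.
P_C = 120 − 2·18.2 − 20.2 = 63.4.
Profit = (63.4 − 27)·18.2 = 662.48.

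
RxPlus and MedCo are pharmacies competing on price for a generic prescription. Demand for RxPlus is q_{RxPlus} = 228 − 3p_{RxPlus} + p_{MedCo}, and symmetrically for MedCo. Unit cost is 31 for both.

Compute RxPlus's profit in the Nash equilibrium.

RxPlus's profit: π = (p_{RxPlus} − 31)(228 − 3p_{RxPlus} + p_{MedCo}).
∂π/∂p_{RxPlus} = 321 − 6p_{RxPlus} + p_{MedCo} = 0 ⇒ p_{RxPlus} = 53.5 + (1/6)p_{MedCo}.
By symmetry p_{MedCo} = p_{RxPlus}; substituting into the reaction function, (5/6)p_{RxPlus} = 53.5 and p_{RxPlus} = 64.2.
q_{RxPlus} = 228 − 3·64.2 + 64.2 = 99.6.
Profit = (64.2 − 31)·99.6 = 3306.72.

3306.72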